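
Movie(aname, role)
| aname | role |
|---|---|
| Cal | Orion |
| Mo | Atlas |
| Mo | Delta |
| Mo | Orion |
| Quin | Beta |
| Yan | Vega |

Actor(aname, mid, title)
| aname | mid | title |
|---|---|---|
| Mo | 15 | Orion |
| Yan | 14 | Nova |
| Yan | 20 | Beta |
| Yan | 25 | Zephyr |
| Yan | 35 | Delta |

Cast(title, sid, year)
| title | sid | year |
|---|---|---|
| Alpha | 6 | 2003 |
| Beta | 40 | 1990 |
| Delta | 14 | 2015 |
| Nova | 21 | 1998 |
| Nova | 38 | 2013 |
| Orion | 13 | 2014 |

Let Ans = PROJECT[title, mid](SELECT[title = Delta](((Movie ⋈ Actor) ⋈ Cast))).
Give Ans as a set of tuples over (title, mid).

Joining Movie and Actor on aname yields {(Mo, Atlas, 15, Orion), (Mo, Delta, 15, Orion), (Mo, Orion, 15, Orion), (Yan, Vega, 14, Nova), (Yan, Vega, 20, Beta), (Yan, Vega, 25, Zephyr), (Yan, Vega, 35, Delta)}.
Joining (Movie ⋈ Actor) and Cast on title yields {(Mo, Atlas, 15, Orion, 13, 2014), (Mo, Delta, 15, Orion, 13, 2014), (Mo, Orion, 15, Orion, 13, 2014), (Yan, Vega, 14, Nova, 21, 1998), (Yan, Vega, 14, Nova, 38, 2013), (Yan, Vega, 20, Beta, 40, 1990), (Yan, Vega, 35, Delta, 14, 2015)}.
Apply σ_{title = Delta}; surviving tuples: {(Yan, Vega, 35, Delta, 14, 2015)}
Projecting to title, mid: {(Delta, 35)}

{(Delta, 35)}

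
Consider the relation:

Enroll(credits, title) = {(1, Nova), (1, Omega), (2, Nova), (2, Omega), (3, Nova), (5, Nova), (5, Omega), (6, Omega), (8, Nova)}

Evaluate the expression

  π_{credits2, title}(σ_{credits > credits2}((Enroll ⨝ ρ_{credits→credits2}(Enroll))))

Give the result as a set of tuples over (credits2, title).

ρ[credits→credits2]: schema becomes (credits2, title); tuples unchanged.
Enroll ⋈ ρ_{credits→credits2}(Enroll) (natural join on title): {(1, Nova, 1), (1, Nova, 2), (1, Nova, 3), (1, Nova, 5), (1, Nova, 8), (1, Omega, 1), (1, Omega, 2), (1, Omega, 5), (1, Omega, 6), (2, Nova, 1), (2, Nova, 2), (2, Nova, 3), (2, Nova, 5), (2, Nova, 8), (2, Omega, 1), (2, Omega, 2), (2, Omega, 5), (2, Omega, 6), (3, Nova, 1), (3, Nova, 2), (3, Nova, 3), (3, Nova, 5), (3, Nova, 8), (5, Nova, 1), (5, Nova, 2), (5, Nova, 3), (5, Nova, 5), (5, Nova, 8), (5, Omega, 1), (5, Omega, 2), (5, Omega, 5), (5, Omega, 6), (6, Omega, 1), (6, Omega, 2), (6, Omega, 5), (6, Omega, 6), (8, Nova, 1), (8, Nova, 2), (8, Nova, 3), (8, Nova, 5), (8, Nova, 8)}
Apply σ_{credits > credits2}; surviving tuples: {(2, Nova, 1), (2, Omega, 1), (3, Nova, 1), (3, Nova, 2), (5, Nova, 1), (5, Nova, 2), (5, Nova, 3), (5, Omega, 1), (5, Omega, 2), (6, Omega, 1), (6, Omega, 2), (6, Omega, 5), (8, Nova, 1), (8, Nova, 2), (8, Nova, 3), (8, Nova, 5)}
π_{credits2, title} gives {(1, Nova), (1, Omega), (2, Nova), (2, Omega), (3, Nova), (5, Nova), (5, Omega)} (9 duplicate(s) eliminated).

{(1, Nova), (1, Omega), (2, Nova), (2, Omega), (3, Nova), (5, Nova), (5, Omega)}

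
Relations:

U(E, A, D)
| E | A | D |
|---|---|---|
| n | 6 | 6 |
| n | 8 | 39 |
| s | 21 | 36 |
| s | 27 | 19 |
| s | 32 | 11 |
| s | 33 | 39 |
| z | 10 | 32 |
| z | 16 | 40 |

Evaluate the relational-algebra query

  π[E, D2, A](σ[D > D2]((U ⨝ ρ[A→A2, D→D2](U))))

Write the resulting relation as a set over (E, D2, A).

ρ[A→A2, D→D2]: schema becomes (E, A2, D2); tuples unchanged.
Joining U and ρ[A→A2, D→D2](U) on E yields {(n, 6, 6, 6, 6), (n, 6, 6, 8, 39), (n, 8, 39, 6, 6), (n, 8, 39, 8, 39), (s, 21, 36, 21, 36), (s, 21, 36, 27, 19), (s, 21, 36, 32, 11), (s, 21, 36, 33, 39), (s, 27, 19, 21, 36), (s, 27, 19, 27, 19), (s, 27, 19, 32, 11), (s, 27, 19, 33, 39), (s, 32, 11, 21, 36), (s, 32, 11, 27, 19), (s, 32, 11, 32, 11), (s, 32, 11, 33, 39), (s, 33, 39, 21, 36), (s, 33, 39, 27, 19), (s, 33, 39, 32, 11), (s, 33, 39, 33, 39), (z, 10, 32, 10, 32), (z, 10, 32, 16, 40), (z, 16, 40, 10, 32), (z, 16, 40, 16, 40)}.
σ[D > D2]: keep tuples satisfying D > D2 → {(n, 8, 39, 6, 6), (s, 21, 36, 27, 19), (s, 21, 36, 32, 11), (s, 27, 19, 32, 11), (s, 33, 39, 21, 36), (s, 33, 39, 27, 19), (s, 33, 39, 32, 11), (z, 16, 40, 10, 32)}
Projecting to E, D2, A: {(n, 6, 8), (s, 11, 21), (s, 11, 27), (s, 11, 33), (s, 19, 21), (s, 19, 33), (s, 36, 33), (z, 32, 16)}

{(n, 6, 8), (s, 11, 21), (s, 11, 27), (s, 11, 33), (s, 19, 21), (s, 19, 33), (s, 36, 33), (z, 32, 16)}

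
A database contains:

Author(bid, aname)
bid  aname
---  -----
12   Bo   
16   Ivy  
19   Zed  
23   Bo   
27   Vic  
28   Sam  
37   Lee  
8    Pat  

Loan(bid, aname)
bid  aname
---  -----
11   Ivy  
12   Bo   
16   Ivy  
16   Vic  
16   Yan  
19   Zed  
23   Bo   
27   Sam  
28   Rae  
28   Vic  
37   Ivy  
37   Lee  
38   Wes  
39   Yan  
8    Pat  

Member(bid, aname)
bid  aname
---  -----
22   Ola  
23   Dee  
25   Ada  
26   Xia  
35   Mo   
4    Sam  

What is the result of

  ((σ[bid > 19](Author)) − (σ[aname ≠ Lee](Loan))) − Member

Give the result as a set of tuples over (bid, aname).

Apply σ_{bid > 19}; surviving tuples: {(23, Bo), (27, Vic), (28, Sam), (37, Lee)}
Apply σ_{aname ≠ Lee}; surviving tuples: {(11, Ivy), (12, Bo), (16, Ivy), (16, Vic), (16, Yan), (19, Zed), (23, Bo), (27, Sam), (28, Rae), (28, Vic), (37, Ivy), (38, Wes), (39, Yan), (8, Pat)}
Set difference of the two operands is {(27, Vic), (28, Sam), (37, Lee)}.
Set difference of the two operands is {(27, Vic), (28, Sam), (37, Lee)}.

{(27, Vic), (28, Sam), (37, Lee)}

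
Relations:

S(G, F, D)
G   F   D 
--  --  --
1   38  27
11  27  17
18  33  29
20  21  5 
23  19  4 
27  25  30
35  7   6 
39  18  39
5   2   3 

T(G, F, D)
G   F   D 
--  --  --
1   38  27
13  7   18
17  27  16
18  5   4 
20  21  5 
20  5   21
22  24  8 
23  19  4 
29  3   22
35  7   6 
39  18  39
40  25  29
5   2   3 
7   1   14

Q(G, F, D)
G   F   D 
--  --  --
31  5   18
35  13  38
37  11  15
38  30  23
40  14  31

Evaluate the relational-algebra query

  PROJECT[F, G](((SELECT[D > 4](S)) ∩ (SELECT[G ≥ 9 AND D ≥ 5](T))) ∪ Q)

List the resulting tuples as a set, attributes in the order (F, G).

Filtering on D > 4 leaves {(1, 38, 27), (11, 27, 17), (18, 33, 29), (20, 21, 5), (27, 25, 30), (35, 7, 6), (39, 18, 39)}.
Filtering on G ≥ 9 AND D ≥ 5 leaves {(13, 7, 18), (17, 27, 16), (20, 21, 5), (20, 5, 21), (22, 24, 8), (29, 3, 22), (35, 7, 6), (39, 18, 39), (40, 25, 29)}.
Taking the intersection: {(20, 21, 5), (35, 7, 6), (39, 18, 39)}
Taking the union: {(20, 21, 5), (31, 5, 18), (35, 13, 38), (35, 7, 6), (37, 11, 15), (38, 30, 23), (39, 18, 39), (40, 14, 31)}
π[F, G]: project onto (F, G) → {(11, 37), (13, 35), (14, 40), (18, 39), (21, 20), (30, 38), (5, 31), (7, 35)}

{(11, 37), (13, 35), (14, 40), (18, 39), (21, 20), (30, 38), (5, 31), (7, 35)}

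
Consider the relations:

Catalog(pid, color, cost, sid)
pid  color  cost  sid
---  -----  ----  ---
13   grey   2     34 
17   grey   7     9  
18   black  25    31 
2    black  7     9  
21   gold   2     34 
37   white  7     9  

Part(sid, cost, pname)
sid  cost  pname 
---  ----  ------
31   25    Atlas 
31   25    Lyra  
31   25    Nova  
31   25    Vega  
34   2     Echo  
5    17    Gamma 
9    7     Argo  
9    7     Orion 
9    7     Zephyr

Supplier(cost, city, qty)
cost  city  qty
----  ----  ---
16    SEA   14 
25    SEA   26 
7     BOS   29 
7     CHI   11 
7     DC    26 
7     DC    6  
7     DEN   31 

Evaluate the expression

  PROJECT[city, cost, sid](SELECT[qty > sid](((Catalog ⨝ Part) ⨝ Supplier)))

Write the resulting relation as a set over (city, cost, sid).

Catalog ⋈ Part (natural join on cost, sid): {(13, grey, 2, 34, Echo), (17, grey, 7, 9, Argo), (17, grey, 7, 9, Orion), (17, grey, 7, 9, Zephyr), (18, black, 25, 31, Atlas), (18, black, 25, 31, Lyra), (18, black, 25, 31, Nova), (18, black, 25, 31, Vega), (2, black, 7, 9, Argo), (2, black, 7, 9, Orion), (2, black, 7, 9, Zephyr), (21, gold, 2, 34, Echo), (37, white, 7, 9, Argo), (37, white, 7, 9, Orion), (37, white, 7, 9, Zephyr)}
(Catalog ⨝ Part) ⋈ Supplier (natural join on cost): {(17, grey, 7, 9, Argo, BOS, 29), (17, grey, 7, 9, Argo, CHI, 11), (17, grey, 7, 9, Argo, DC, 26), (17, grey, 7, 9, Argo, DC, 6), (17, grey, 7, 9, Argo, DEN, 31), (17, grey, 7, 9, Orion, BOS, 29), (17, grey, 7, 9, Orion, CHI, 11), (17, grey, 7, 9, Orion, DC, 26), (17, grey, 7, 9, Orion, DC, 6), (17, grey, 7, 9, Orion, DEN, 31), (17, grey, 7, 9, Zephyr, BOS, 29), (17, grey, 7, 9, Zephyr, CHI, 11), (17, grey, 7, 9, Zephyr, DC, 26), (17, grey, 7, 9, Zephyr, DC, 6), (17, grey, 7, 9, Zephyr, DEN, 31), (18, black, 25, 31, Atlas, SEA, 26), (18, black, 25, 31, Lyra, SEA, 26), (18, black, 25, 31, Nova, SEA, 26), (18, black, 25, 31, Vega, SEA, 26), (2, black, 7, 9, Argo, BOS, 29), (2, black, 7, 9, Argo, CHI, 11), (2, black, 7, 9, Argo, DC, 26), (2, black, 7, 9, Argo, DC, 6), (2, black, 7, 9, Argo, DEN, 31), (2, black, 7, 9, Orion, BOS, 29), (2, black, 7, 9, Orion, CHI, 11), (2, black, 7, 9, Orion, DC, 26), (2, black, 7, 9, Orion, DC, 6), (2, black, 7, 9, Orion, DEN, 31), (2, black, 7, 9, Zephyr, BOS, 29), (2, black, 7, 9, Zephyr, CHI, 11), (2, black, 7, 9, Zephyr, DC, 26), (2, black, 7, 9, Zephyr, DC, 6), (2, black, 7, 9, Zephyr, DEN, 31), (37, white, 7, 9, Argo, BOS, 29), (37, white, 7, 9, Argo, CHI, 11), (37, white, 7, 9, Argo, DC, 26), (37, white, 7, 9, Argo, DC, 6), (37, white, 7, 9, Argo, DEN, 31), (37, white, 7, 9, Orion, BOS, 29), (37, white, 7, 9, Orion, CHI, 11), (37, white, 7, 9, Orion, DC, 26), (37, white, 7, 9, Orion, DC, 6), (37, white, 7, 9, Orion, DEN, 31), (37, white, 7, 9, Zephyr, BOS, 29), (37, white, 7, 9, Zephyr, CHI, 11), (37, white, 7, 9, Zephyr, DC, 26), (37, white, 7, 9, Zephyr, DC, 6), (37, white, 7, 9, Zephyr, DEN, 31)}
σ[qty > sid]: keep tuples satisfying qty > sid → {(17, grey, 7, 9, Argo, BOS, 29), (17, grey, 7, 9, Argo, CHI, 11), (17, grey, 7, 9, Argo, DC, 26), (17, grey, 7, 9, Argo, DEN, 31), (17, grey, 7, 9, Orion, BOS, 29), (17, grey, 7, 9, Orion, CHI, 11), (17, grey, 7, 9, Orion, DC, 26), (17, grey, 7, 9, Orion, DEN, 31), (17, grey, 7, 9, Zephyr, BOS, 29), (17, grey, 7, 9, Zephyr, CHI, 11), (17, grey, 7, 9, Zephyr, DC, 26), (17, grey, 7, 9, Zephyr, DEN, 31), (2, black, 7, 9, Argo, BOS, 29), (2, black, 7, 9, Argo, CHI, 11), (2, black, 7, 9, Argo, DC, 26), (2, black, 7, 9, Argo, DEN, 31), (2, black, 7, 9, Orion, BOS, 29), (2, black, 7, 9, Orion, CHI, 11), (2, black, 7, 9, Orion, DC, 26), (2, black, 7, 9, Orion, DEN, 31), (2, black, 7, 9, Zephyr, BOS, 29), (2, black, 7, 9, Zephyr, CHI, 11), (2, black, 7, 9, Zephyr, DC, 26), (2, black, 7, 9, Zephyr, DEN, 31), (37, white, 7, 9, Argo, BOS, 29), (37, white, 7, 9, Argo, CHI, 11), (37, white, 7, 9, Argo, DC, 26), (37, white, 7, 9, Argo, DEN, 31), (37, white, 7, 9, Orion, BOS, 29), (37, white, 7, 9, Orion, CHI, 11), (37, white, 7, 9, Orion, DC, 26), (37, white, 7, 9, Orion, DEN, 31), (37, white, 7, 9, Zephyr, BOS, 29), (37, white, 7, 9, Zephyr, CHI, 11), (37, white, 7, 9, Zephyr, DC, 26), (37, white, 7, 9, Zephyr, DEN, 31)}
Projecting to city, cost, sid (32 duplicate(s) eliminated): {(BOS, 7, 9), (CHI, 7, 9), (DC, 7, 9), (DEN, 7, 9)}

{(BOS, 7, 9), (CHI, 7, 9), (DC, 7, 9), (DEN, 7, 9)}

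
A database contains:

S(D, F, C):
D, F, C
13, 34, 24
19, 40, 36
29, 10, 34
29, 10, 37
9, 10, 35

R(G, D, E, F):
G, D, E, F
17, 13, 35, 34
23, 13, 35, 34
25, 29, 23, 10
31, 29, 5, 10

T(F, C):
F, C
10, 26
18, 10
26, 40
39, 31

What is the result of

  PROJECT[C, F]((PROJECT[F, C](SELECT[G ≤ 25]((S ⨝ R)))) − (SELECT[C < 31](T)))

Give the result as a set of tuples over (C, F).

Joining S and R on D, F yields {(13, 34, 24, 17, 35), (13, 34, 24, 23, 35), (29, 10, 34, 25, 23), (29, 10, 34, 31, 5), (29, 10, 37, 25, 23), (29, 10, 37, 31, 5)}.
Selection G ≤ 25: {(13, 34, 24, 17, 35), (13, 34, 24, 23, 35), (29, 10, 34, 25, 23), (29, 10, 37, 25, 23)}
Keep only column(s) F, C (1 duplicate(s) eliminated): {(10, 34), (10, 37), (34, 24)}
Selection C < 31: {(10, 26), (18, 10)}
Set difference of the two operands is {(10, 34), (10, 37), (34, 24)}.
Keep only column(s) C, F: {(24, 34), (34, 10), (37, 10)}

{(24, 34), (34, 10), (37, 10)}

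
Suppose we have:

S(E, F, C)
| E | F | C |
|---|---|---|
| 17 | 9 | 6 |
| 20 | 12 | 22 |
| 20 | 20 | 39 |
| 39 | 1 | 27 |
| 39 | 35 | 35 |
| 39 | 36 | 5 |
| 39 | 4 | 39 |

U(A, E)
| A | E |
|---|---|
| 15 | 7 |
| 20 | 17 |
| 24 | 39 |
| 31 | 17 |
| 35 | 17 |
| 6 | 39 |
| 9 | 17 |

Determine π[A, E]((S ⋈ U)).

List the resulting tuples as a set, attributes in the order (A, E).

{(20, 17), (24, 39), (31, 17), (35, 17), (6, 39), (9, 17)}

S ⋈ U (natural join on E): {(17, 9, 6, 20), (17, 9, 6, 31), (17, 9, 6, 35), (17, 9, 6, 9), (39, 1, 27, 24), (39, 1, 27, 6), (39, 35, 35, 24), (39, 35, 35, 6), (39, 36, 5, 24), (39, 36, 5, 6), (39, 4, 39, 24), (39, 4, 39, 6)}
π[A, E]: project onto (A, E) (6 duplicate(s) eliminated) → {(20, 17), (24, 39), (31, 17), (35, 17), (6, 39), (9, 17)}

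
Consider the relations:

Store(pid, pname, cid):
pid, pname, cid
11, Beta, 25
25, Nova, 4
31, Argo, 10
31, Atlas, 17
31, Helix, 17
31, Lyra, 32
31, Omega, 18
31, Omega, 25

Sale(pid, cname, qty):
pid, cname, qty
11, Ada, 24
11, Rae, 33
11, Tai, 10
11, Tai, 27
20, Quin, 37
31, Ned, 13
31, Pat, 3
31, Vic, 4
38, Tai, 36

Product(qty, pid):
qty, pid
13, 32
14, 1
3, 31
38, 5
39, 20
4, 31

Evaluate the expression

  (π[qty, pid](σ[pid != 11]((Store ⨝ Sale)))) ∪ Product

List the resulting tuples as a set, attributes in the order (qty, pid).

{(13, 31), (13, 32), (14, 1), (3, 31), (38, 5), (39, 20), (4, 31)}

Store ⋈ Sale (natural join on pid): {(11, Beta, 25, Ada, 24), (11, Beta, 25, Rae, 33), (11, Beta, 25, Tai, 10), (11, Beta, 25, Tai, 27), (31, Argo, 10, Ned, 13), (31, Argo, 10, Pat, 3), (31, Argo, 10, Vic, 4), (31, Atlas, 17, Ned, 13), (31, Atlas, 17, Pat, 3), (31, Atlas, 17, Vic, 4), (31, Helix, 17, Ned, 13), (31, Helix, 17, Pat, 3), (31, Helix, 17, Vic, 4), (31, Lyra, 32, Ned, 13), (31, Lyra, 32, Pat, 3), (31, Lyra, 32, Vic, 4), (31, Omega, 18, Ned, 13), (31, Omega, 18, Pat, 3), (31, Omega, 18, Vic, 4), (31, Omega, 25, Ned, 13), (31, Omega, 25, Pat, 3), (31, Omega, 25, Vic, 4)}
Apply σ_{pid != 11}; surviving tuples: {(31, Argo, 10, Ned, 13), (31, Argo, 10, Pat, 3), (31, Argo, 10, Vic, 4), (31, Atlas, 17, Ned, 13), (31, Atlas, 17, Pat, 3), (31, Atlas, 17, Vic, 4), (31, Helix, 17, Ned, 13), (31, Helix, 17, Pat, 3), (31, Helix, 17, Vic, 4), (31, Lyra, 32, Ned, 13), (31, Lyra, 32, Pat, 3), (31, Lyra, 32, Vic, 4), (31, Omega, 18, Ned, 13), (31, Omega, 18, Pat, 3), (31, Omega, 18, Vic, 4), (31, Omega, 25, Ned, 13), (31, Omega, 25, Pat, 3), (31, Omega, 25, Vic, 4)}
Keep only column(s) qty, pid (15 duplicate(s) eliminated): {(13, 31), (3, 31), (4, 31)}
Taking the union: {(13, 31), (13, 32), (14, 1), (3, 31), (38, 5), (39, 20), (4, 31)}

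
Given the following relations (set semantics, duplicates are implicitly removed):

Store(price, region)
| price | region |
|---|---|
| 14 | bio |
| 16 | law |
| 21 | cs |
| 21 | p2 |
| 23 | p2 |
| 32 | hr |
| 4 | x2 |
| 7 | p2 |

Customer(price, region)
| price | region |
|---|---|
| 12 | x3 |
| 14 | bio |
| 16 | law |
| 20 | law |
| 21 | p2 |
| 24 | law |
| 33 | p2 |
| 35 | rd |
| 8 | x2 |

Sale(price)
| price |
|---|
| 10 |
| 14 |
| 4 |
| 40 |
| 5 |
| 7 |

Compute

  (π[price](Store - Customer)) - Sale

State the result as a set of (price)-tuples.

Difference: {(14, bio), (16, law), (21, cs), (21, p2), (23, p2), (32, hr), (4, x2), (7, p2)} with {(12, x3), (14, bio), (16, law), (20, law), (21, p2), (24, law), (33, p2), (35, rd), (8, x2)} → {(21, cs), (23, p2), (32, hr), (4, x2), (7, p2)}
π[price]: project onto (price) → {21, 23, 32, 4, 7}
Difference: {21, 23, 32, 4, 7} with {10, 14, 4, 40, 5, 7} → {21, 23, 32}

{21, 23, 32}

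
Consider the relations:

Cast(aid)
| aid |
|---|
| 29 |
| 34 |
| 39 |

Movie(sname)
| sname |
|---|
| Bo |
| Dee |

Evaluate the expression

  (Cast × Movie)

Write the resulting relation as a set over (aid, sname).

{(29, Bo), (29, Dee), (34, Bo), (34, Dee), (39, Bo), (39, Dee)}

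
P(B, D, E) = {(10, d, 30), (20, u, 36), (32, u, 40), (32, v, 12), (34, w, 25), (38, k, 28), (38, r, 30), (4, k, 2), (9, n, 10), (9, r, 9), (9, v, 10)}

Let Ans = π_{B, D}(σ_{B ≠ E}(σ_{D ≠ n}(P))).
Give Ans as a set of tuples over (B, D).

Filtering on D ≠ n leaves {(10, d, 30), (20, u, 36), (32, u, 40), (32, v, 12), (34, w, 25), (38, k, 28), (38, r, 30), (4, k, 2), (9, r, 9), (9, v, 10)}.
Filtering on B ≠ E leaves {(10, d, 30), (20, u, 36), (32, u, 40), (32, v, 12), (34, w, 25), (38, k, 28), (38, r, 30), (4, k, 2), (9, v, 10)}.
Keep only column(s) B, D: {(10, d), (20, u), (32, u), (32, v), (34, w), (38, k), (38, r), (4, k), (9, v)}

{(10, d), (20, u), (32, u), (32, v), (34, w), (38, k), (38, r), (4, k), (9, v)}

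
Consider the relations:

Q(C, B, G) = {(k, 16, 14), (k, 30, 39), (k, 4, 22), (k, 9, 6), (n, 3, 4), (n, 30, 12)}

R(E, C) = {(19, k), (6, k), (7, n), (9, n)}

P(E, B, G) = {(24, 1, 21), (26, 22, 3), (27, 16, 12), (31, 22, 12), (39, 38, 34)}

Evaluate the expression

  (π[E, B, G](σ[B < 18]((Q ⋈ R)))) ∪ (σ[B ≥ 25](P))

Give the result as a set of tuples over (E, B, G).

{(19, 16, 14), (19, 4, 22), (19, 9, 6), (39, 38, 34), (6, 16, 14), (6, 4, 22), (6, 9, 6), (7, 3, 4), (9, 3, 4)}

Q ⋈ R (natural join on C): {(k, 16, 14, 19), (k, 16, 14, 6), (k, 30, 39, 19), (k, 30, 39, 6), (k, 4, 22, 19), (k, 4, 22, 6), (k, 9, 6, 19), (k, 9, 6, 6), (n, 3, 4, 7), (n, 3, 4, 9), (n, 30, 12, 7), (n, 30, 12, 9)}
σ[B < 18]: keep tuples satisfying B < 18 → {(k, 16, 14, 19), (k, 16, 14, 6), (k, 4, 22, 19), (k, 4, 22, 6), (k, 9, 6, 19), (k, 9, 6, 6), (n, 3, 4, 7), (n, 3, 4, 9)}
Keep only column(s) E, B, G: {(19, 16, 14), (19, 4, 22), (19, 9, 6), (6, 16, 14), (6, 4, 22), (6, 9, 6), (7, 3, 4), (9, 3, 4)}
σ[B ≥ 25]: keep tuples satisfying B ≥ 25 → {(39, 38, 34)}
Set union of the two operands is {(19, 16, 14), (19, 4, 22), (19, 9, 6), (39, 38, 34), (6, 16, 14), (6, 4, 22), (6, 9, 6), (7, 3, 4), (9, 3, 4)}.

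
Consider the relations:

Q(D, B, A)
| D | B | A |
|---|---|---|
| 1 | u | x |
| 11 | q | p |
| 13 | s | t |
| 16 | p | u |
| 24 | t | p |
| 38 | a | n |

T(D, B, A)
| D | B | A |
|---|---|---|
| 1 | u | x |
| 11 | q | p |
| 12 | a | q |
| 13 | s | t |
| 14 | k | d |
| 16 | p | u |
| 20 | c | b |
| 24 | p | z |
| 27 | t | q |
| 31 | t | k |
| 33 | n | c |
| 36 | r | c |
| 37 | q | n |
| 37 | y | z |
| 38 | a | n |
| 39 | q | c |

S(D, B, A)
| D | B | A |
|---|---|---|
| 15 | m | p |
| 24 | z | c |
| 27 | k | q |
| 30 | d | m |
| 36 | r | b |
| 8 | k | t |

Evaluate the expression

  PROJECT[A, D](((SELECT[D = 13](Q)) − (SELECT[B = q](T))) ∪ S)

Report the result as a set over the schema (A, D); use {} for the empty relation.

Filtering on D = 13 leaves {(13, s, t)}.
Filtering on B = q leaves {(11, q, p), (37, q, n), (39, q, c)}.
Taking the difference: {(13, s, t)}
Taking the union: {(13, s, t), (15, m, p), (24, z, c), (27, k, q), (30, d, m), (36, r, b), (8, k, t)}
Keep only column(s) A, D: {(b, 36), (c, 24), (m, 30), (p, 15), (q, 27), (t, 13), (t, 8)}

{(b, 36), (c, 24), (m, 30), (p, 15), (q, 27), (t, 13), (t, 8)}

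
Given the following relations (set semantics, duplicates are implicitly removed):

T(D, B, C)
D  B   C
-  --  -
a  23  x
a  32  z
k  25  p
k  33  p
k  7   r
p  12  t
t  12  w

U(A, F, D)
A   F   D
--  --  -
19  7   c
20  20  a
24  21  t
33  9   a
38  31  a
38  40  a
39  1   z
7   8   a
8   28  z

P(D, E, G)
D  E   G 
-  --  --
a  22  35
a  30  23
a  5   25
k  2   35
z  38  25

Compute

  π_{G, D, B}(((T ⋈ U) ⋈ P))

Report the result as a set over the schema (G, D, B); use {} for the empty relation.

Joining T and U on D yields {(a, 23, x, 20, 20), (a, 23, x, 33, 9), (a, 23, x, 38, 31), (a, 23, x, 38, 40), (a, 23, x, 7, 8), (a, 32, z, 20, 20), (a, 32, z, 33, 9), (a, 32, z, 38, 31), (a, 32, z, 38, 40), (a, 32, z, 7, 8), (t, 12, w, 24, 21)}.
Joining (T ⋈ U) and P on D yields {(a, 23, x, 20, 20, 22, 35), (a, 23, x, 20, 20, 30, 23), (a, 23, x, 20, 20, 5, 25), (a, 23, x, 33, 9, 22, 35), (a, 23, x, 33, 9, 30, 23), (a, 23, x, 33, 9, 5, 25), (a, 23, x, 38, 31, 22, 35), (a, 23, x, 38, 31, 30, 23), (a, 23, x, 38, 31, 5, 25), (a, 23, x, 38, 40, 22, 35), (a, 23, x, 38, 40, 30, 23), (a, 23, x, 38, 40, 5, 25), (a, 23, x, 7, 8, 22, 35), (a, 23, x, 7, 8, 30, 23), (a, 23, x, 7, 8, 5, 25), (a, 32, z, 20, 20, 22, 35), (a, 32, z, 20, 20, 30, 23), (a, 32, z, 20, 20, 5, 25), (a, 32, z, 33, 9, 22, 35), (a, 32, z, 33, 9, 30, 23), (a, 32, z, 33, 9, 5, 25), (a, 32, z, 38, 31, 22, 35), (a, 32, z, 38, 31, 30, 23), (a, 32, z, 38, 31, 5, 25), (a, 32, z, 38, 40, 22, 35), (a, 32, z, 38, 40, 30, 23), (a, 32, z, 38, 40, 5, 25), (a, 32, z, 7, 8, 22, 35), (a, 32, z, 7, 8, 30, 23), (a, 32, z, 7, 8, 5, 25)}.
Projecting to G, D, B (24 duplicate(s) eliminated): {(23, a, 23), (23, a, 32), (25, a, 23), (25, a, 32), (35, a, 23), (35, a, 32)}

{(23, a, 23), (23, a, 32), (25, a, 23), (25, a, 32), (35, a, 23), (35, a, 32)}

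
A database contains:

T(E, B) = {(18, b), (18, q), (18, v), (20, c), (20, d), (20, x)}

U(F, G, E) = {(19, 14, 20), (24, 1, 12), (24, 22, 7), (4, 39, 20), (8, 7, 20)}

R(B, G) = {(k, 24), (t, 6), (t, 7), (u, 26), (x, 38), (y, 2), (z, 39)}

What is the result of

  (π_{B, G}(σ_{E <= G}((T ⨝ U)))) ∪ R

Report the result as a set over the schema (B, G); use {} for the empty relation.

Joining T and U on E yields {(20, c, 19, 14), (20, c, 4, 39), (20, c, 8, 7), (20, d, 19, 14), (20, d, 4, 39), (20, d, 8, 7), (20, x, 19, 14), (20, x, 4, 39), (20, x, 8, 7)}.
Apply σ_{E <= G}; surviving tuples: {(20, c, 4, 39), (20, d, 4, 39), (20, x, 4, 39)}
Keep only column(s) B, G: {(c, 39), (d, 39), (x, 39)}
Union: {(c, 39), (d, 39), (x, 39)} with {(k, 24), (t, 6), (t, 7), (u, 26), (x, 38), (y, 2), (z, 39)} → {(c, 39), (d, 39), (k, 24), (t, 6), (t, 7), (u, 26), (x, 38), (x, 39), (y, 2), (z, 39)}

{(c, 39), (d, 39), (k, 24), (t, 6), (t, 7), (u, 26), (x, 38), (x, 39), (y, 2), (z, 39)}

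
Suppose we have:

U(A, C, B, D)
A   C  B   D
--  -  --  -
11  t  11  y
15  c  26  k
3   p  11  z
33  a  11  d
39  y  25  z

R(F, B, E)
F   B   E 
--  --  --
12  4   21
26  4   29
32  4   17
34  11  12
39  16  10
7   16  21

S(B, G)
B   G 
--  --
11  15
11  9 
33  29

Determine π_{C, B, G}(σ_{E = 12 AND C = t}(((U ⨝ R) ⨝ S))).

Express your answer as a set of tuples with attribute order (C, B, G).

Joining U and R on B yields {(11, t, 11, y, 34, 12), (3, p, 11, z, 34, 12), (33, a, 11, d, 34, 12)}.
Joining (U ⨝ R) and S on B yields {(11, t, 11, y, 34, 12, 15), (11, t, 11, y, 34, 12, 9), (3, p, 11, z, 34, 12, 15), (3, p, 11, z, 34, 12, 9), (33, a, 11, d, 34, 12, 15), (33, a, 11, d, 34, 12, 9)}.
σ[E = 12 AND C = t]: keep tuples satisfying E = 12 AND C = t → {(11, t, 11, y, 34, 12, 15), (11, t, 11, y, 34, 12, 9)}
Projecting to C, B, G: {(t, 11, 15), (t, 11, 9)}

{(t, 11, 15), (t, 11, 9)}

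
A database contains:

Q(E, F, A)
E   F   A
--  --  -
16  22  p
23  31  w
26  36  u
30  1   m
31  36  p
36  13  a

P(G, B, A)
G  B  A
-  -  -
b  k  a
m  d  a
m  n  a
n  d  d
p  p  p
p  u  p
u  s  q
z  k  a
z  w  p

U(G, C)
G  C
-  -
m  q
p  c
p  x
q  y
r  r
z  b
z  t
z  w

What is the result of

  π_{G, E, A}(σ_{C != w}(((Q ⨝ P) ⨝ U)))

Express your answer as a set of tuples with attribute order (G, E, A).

{(m, 36, a), (p, 16, p), (p, 31, p), (z, 16, p), (z, 31, p), (z, 36, a)}

Natural join on A: {(16, 22, p, p, p), (16, 22, p, p, u), (16, 22, p, z, w), (31, 36, p, p, p), (31, 36, p, p, u), (31, 36, p, z, w), (36, 13, a, b, k), (36, 13, a, m, d), (36, 13, a, m, n), (36, 13, a, z, k)}
Natural join on G: {(16, 22, p, p, p, c), (16, 22, p, p, p, x), (16, 22, p, p, u, c), (16, 22, p, p, u, x), (16, 22, p, z, w, b), (16, 22, p, z, w, t), (16, 22, p, z, w, w), (31, 36, p, p, p, c), (31, 36, p, p, p, x), (31, 36, p, p, u, c), (31, 36, p, p, u, x), (31, 36, p, z, w, b), (31, 36, p, z, w, t), (31, 36, p, z, w, w), (36, 13, a, m, d, q), (36, 13, a, m, n, q), (36, 13, a, z, k, b), (36, 13, a, z, k, t), (36, 13, a, z, k, w)}
Filtering on C != w leaves {(16, 22, p, p, p, c), (16, 22, p, p, p, x), (16, 22, p, p, u, c), (16, 22, p, p, u, x), (16, 22, p, z, w, b), (16, 22, p, z, w, t), (31, 36, p, p, p, c), (31, 36, p, p, p, x), (31, 36, p, p, u, c), (31, 36, p, p, u, x), (31, 36, p, z, w, b), (31, 36, p, z, w, t), (36, 13, a, m, d, q), (36, 13, a, m, n, q), (36, 13, a, z, k, b), (36, 13, a, z, k, t)}.
π[G, E, A]: project onto (G, E, A) (10 duplicate(s) eliminated) → {(m, 36, a), (p, 16, p), (p, 31, p), (z, 16, p), (z, 31, p), (z, 36, a)}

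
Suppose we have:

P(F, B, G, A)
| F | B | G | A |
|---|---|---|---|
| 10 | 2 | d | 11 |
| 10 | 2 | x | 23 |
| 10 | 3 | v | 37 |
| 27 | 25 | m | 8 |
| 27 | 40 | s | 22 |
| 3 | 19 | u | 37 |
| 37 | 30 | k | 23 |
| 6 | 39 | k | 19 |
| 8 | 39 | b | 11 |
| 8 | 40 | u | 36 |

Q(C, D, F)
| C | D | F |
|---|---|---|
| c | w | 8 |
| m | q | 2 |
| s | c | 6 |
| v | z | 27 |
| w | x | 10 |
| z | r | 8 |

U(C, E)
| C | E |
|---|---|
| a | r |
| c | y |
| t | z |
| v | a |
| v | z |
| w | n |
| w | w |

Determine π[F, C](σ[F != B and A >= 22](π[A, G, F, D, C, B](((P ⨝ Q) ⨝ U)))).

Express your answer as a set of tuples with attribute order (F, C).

P ⋈ Q (natural join on F): {(10, 2, d, 11, w, x), (10, 2, x, 23, w, x), (10, 3, v, 37, w, x), (27, 25, m, 8, v, z), (27, 40, s, 22, v, z), (6, 39, k, 19, s, c), (8, 39, b, 11, c, w), (8, 39, b, 11, z, r), (8, 40, u, 36, c, w), (8, 40, u, 36, z, r)}
(P ⨝ Q) ⋈ U (natural join on C): {(10, 2, d, 11, w, x, n), (10, 2, d, 11, w, x, w), (10, 2, x, 23, w, x, n), (10, 2, x, 23, w, x, w), (10, 3, v, 37, w, x, n), (10, 3, v, 37, w, x, w), (27, 25, m, 8, v, z, a), (27, 25, m, 8, v, z, z), (27, 40, s, 22, v, z, a), (27, 40, s, 22, v, z, z), (8, 39, b, 11, c, w, y), (8, 40, u, 36, c, w, y)}
π_{A, G, F, D, C, B} gives {(11, b, 8, w, c, 39), (11, d, 10, x, w, 2), (22, s, 27, z, v, 40), (23, x, 10, x, w, 2), (36, u, 8, w, c, 40), (37, v, 10, x, w, 3), (8, m, 27, z, v, 25)} (5 duplicate(s) eliminated).
Selection F != B and A >= 22: {(22, s, 27, z, v, 40), (23, x, 10, x, w, 2), (36, u, 8, w, c, 40), (37, v, 10, x, w, 3)}
π_{F, C} gives {(10, w), (27, v), (8, c)} (1 duplicate(s) eliminated).

{(10, w), (27, v), (8, c)}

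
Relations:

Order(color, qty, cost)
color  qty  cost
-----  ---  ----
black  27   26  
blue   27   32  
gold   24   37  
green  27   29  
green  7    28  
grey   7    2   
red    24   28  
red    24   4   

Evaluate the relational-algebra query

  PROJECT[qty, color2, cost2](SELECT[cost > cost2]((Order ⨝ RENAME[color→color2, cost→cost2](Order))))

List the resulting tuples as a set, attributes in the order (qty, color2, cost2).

{(24, red, 28), (24, red, 4), (27, black, 26), (27, green, 29), (7, grey, 2)}

ρ[color→color2, cost→cost2]: schema becomes (color2, qty, cost2); tuples unchanged.
Natural join on qty: {(black, 27, 26, black, 26), (black, 27, 26, blue, 32), (black, 27, 26, green, 29), (blue, 27, 32, black, 26), (blue, 27, 32, blue, 32), (blue, 27, 32, green, 29), (gold, 24, 37, gold, 37), (gold, 24, 37, red, 28), (gold, 24, 37, red, 4), (green, 27, 29, black, 26), (green, 27, 29, blue, 32), (green, 27, 29, green, 29), (green, 7, 28, green, 28), (green, 7, 28, grey, 2), (grey, 7, 2, green, 28), (grey, 7, 2, grey, 2), (red, 24, 28, gold, 37), (red, 24, 28, red, 28), (red, 24, 28, red, 4), (red, 24, 4, gold, 37), (red, 24, 4, red, 28), (red, 24, 4, red, 4)}
σ[cost > cost2]: keep tuples satisfying cost > cost2 → {(blue, 27, 32, black, 26), (blue, 27, 32, green, 29), (gold, 24, 37, red, 28), (gold, 24, 37, red, 4), (green, 27, 29, black, 26), (green, 7, 28, grey, 2), (red, 24, 28, red, 4)}
π[qty, color2, cost2]: project onto (qty, color2, cost2) (2 duplicate(s) eliminated) → {(24, red, 28), (24, red, 4), (27, black, 26), (27, green, 29), (7, grey, 2)}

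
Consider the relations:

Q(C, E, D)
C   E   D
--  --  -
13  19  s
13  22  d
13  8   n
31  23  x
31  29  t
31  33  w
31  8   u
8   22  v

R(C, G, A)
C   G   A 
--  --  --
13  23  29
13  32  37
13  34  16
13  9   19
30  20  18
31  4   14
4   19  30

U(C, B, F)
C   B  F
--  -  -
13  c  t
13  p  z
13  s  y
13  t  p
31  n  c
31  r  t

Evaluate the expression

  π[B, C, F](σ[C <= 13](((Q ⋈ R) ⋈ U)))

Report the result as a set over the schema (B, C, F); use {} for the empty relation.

{(c, 13, t), (p, 13, z), (s, 13, y), (t, 13, p)}

Natural join on C: {(13, 19, s, 23, 29), (13, 19, s, 32, 37), (13, 19, s, 34, 16), (13, 19, s, 9, 19), (13, 22, d, 23, 29), (13, 22, d, 32, 37), (13, 22, d, 34, 16), (13, 22, d, 9, 19), (13, 8, n, 23, 29), (13, 8, n, 32, 37), (13, 8, n, 34, 16), (13, 8, n, 9, 19), (31, 23, x, 4, 14), (31, 29, t, 4, 14), (31, 33, w, 4, 14), (31, 8, u, 4, 14)}
Natural join on C: {(13, 19, s, 23, 29, c, t), (13, 19, s, 23, 29, p, z), (13, 19, s, 23, 29, s, y), (13, 19, s, 23, 29, t, p), (13, 19, s, 32, 37, c, t), (13, 19, s, 32, 37, p, z), (13, 19, s, 32, 37, s, y), (13, 19, s, 32, 37, t, p), (13, 19, s, 34, 16, c, t), (13, 19, s, 34, 16, p, z), (13, 19, s, 34, 16, s, y), (13, 19, s, 34, 16, t, p), (13, 19, s, 9, 19, c, t), (13, 19, s, 9, 19, p, z), (13, 19, s, 9, 19, s, y), (13, 19, s, 9, 19, t, p), (13, 22, d, 23, 29, c, t), (13, 22, d, 23, 29, p, z), (13, 22, d, 23, 29, s, y), (13, 22, d, 23, 29, t, p), (13, 22, d, 32, 37, c, t), (13, 22, d, 32, 37, p, z), (13, 22, d, 32, 37, s, y), (13, 22, d, 32, 37, t, p), (13, 22, d, 34, 16, c, t), (13, 22, d, 34, 16, p, z), (13, 22, d, 34, 16, s, y), (13, 22, d, 34, 16, t, p), (13, 22, d, 9, 19, c, t), (13, 22, d, 9, 19, p, z), (13, 22, d, 9, 19, s, y), (13, 22, d, 9, 19, t, p), (13, 8, n, 23, 29, c, t), (13, 8, n, 23, 29, p, z), (13, 8, n, 23, 29, s, y), (13, 8, n, 23, 29, t, p), (13, 8, n, 32, 37, c, t), (13, 8, n, 32, 37, p, z), (13, 8, n, 32, 37, s, y), (13, 8, n, 32, 37, t, p), (13, 8, n, 34, 16, c, t), (13, 8, n, 34, 16, p, z), (13, 8, n, 34, 16, s, y), (13, 8, n, 34, 16, t, p), (13, 8, n, 9, 19, c, t), (13, 8, n, 9, 19, p, z), (13, 8, n, 9, 19, s, y), (13, 8, n, 9, 19, t, p), (31, 23, x, 4, 14, n, c), (31, 23, x, 4, 14, r, t), (31, 29, t, 4, 14, n, c), (31, 29, t, 4, 14, r, t), (31, 33, w, 4, 14, n, c), (31, 33, w, 4, 14, r, t), (31, 8, u, 4, 14, n, c), (31, 8, u, 4, 14, r, t)}
Filtering on C <= 13 leaves {(13, 19, s, 23, 29, c, t), (13, 19, s, 23, 29, p, z), (13, 19, s, 23, 29, s, y), (13, 19, s, 23, 29, t, p), (13, 19, s, 32, 37, c, t), (13, 19, s, 32, 37, p, z), (13, 19, s, 32, 37, s, y), (13, 19, s, 32, 37, t, p), (13, 19, s, 34, 16, c, t), (13, 19, s, 34, 16, p, z), (13, 19, s, 34, 16, s, y), (13, 19, s, 34, 16, t, p), (13, 19, s, 9, 19, c, t), (13, 19, s, 9, 19, p, z), (13, 19, s, 9, 19, s, y), (13, 19, s, 9, 19, t, p), (13, 22, d, 23, 29, c, t), (13, 22, d, 23, 29, p, z), (13, 22, d, 23, 29, s, y), (13, 22, d, 23, 29, t, p), (13, 22, d, 32, 37, c, t), (13, 22, d, 32, 37, p, z), (13, 22, d, 32, 37, s, y), (13, 22, d, 32, 37, t, p), (13, 22, d, 34, 16, c, t), (13, 22, d, 34, 16, p, z), (13, 22, d, 34, 16, s, y), (13, 22, d, 34, 16, t, p), (13, 22, d, 9, 19, c, t), (13, 22, d, 9, 19, p, z), (13, 22, d, 9, 19, s, y), (13, 22, d, 9, 19, t, p), (13, 8, n, 23, 29, c, t), (13, 8, n, 23, 29, p, z), (13, 8, n, 23, 29, s, y), (13, 8, n, 23, 29, t, p), (13, 8, n, 32, 37, c, t), (13, 8, n, 32, 37, p, z), (13, 8, n, 32, 37, s, y), (13, 8, n, 32, 37, t, p), (13, 8, n, 34, 16, c, t), (13, 8, n, 34, 16, p, z), (13, 8, n, 34, 16, s, y), (13, 8, n, 34, 16, t, p), (13, 8, n, 9, 19, c, t), (13, 8, n, 9, 19, p, z), (13, 8, n, 9, 19, s, y), (13, 8, n, 9, 19, t, p)}.
Keep only column(s) B, C, F (44 duplicate(s) eliminated): {(c, 13, t), (p, 13, z), (s, 13, y), (t, 13, p)}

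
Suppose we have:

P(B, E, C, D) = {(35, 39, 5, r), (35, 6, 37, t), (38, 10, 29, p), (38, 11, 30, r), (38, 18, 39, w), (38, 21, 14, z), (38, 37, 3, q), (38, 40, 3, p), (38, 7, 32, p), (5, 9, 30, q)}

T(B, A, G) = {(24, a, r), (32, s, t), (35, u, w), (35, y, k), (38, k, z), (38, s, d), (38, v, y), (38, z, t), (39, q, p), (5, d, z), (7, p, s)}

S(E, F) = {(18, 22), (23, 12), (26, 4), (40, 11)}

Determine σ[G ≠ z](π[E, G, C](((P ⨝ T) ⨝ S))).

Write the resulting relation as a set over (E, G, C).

{(18, d, 39), (18, t, 39), (18, y, 39), (40, d, 3), (40, t, 3), (40, y, 3)}

P ⋈ T (natural join on B): {(35, 39, 5, r, u, w), (35, 39, 5, r, y, k), (35, 6, 37, t, u, w), (35, 6, 37, t, y, k), (38, 10, 29, p, k, z), (38, 10, 29, p, s, d), (38, 10, 29, p, v, y), (38, 10, 29, p, z, t), (38, 11, 30, r, k, z), (38, 11, 30, r, s, d), (38, 11, 30, r, v, y), (38, 11, 30, r, z, t), (38, 18, 39, w, k, z), (38, 18, 39, w, s, d), (38, 18, 39, w, v, y), (38, 18, 39, w, z, t), (38, 21, 14, z, k, z), (38, 21, 14, z, s, d), (38, 21, 14, z, v, y), (38, 21, 14, z, z, t), (38, 37, 3, q, k, z), (38, 37, 3, q, s, d), (38, 37, 3, q, v, y), (38, 37, 3, q, z, t), (38, 40, 3, p, k, z), (38, 40, 3, p, s, d), (38, 40, 3, p, v, y), (38, 40, 3, p, z, t), (38, 7, 32, p, k, z), (38, 7, 32, p, s, d), (38, 7, 32, p, v, y), (38, 7, 32, p, z, t), (5, 9, 30, q, d, z)}
(P ⨝ T) ⋈ S (natural join on E): {(38, 18, 39, w, k, z, 22), (38, 18, 39, w, s, d, 22), (38, 18, 39, w, v, y, 22), (38, 18, 39, w, z, t, 22), (38, 40, 3, p, k, z, 11), (38, 40, 3, p, s, d, 11), (38, 40, 3, p, v, y, 11), (38, 40, 3, p, z, t, 11)}
Keep only column(s) E, G, C: {(18, d, 39), (18, t, 39), (18, y, 39), (18, z, 39), (40, d, 3), (40, t, 3), (40, y, 3), (40, z, 3)}
Selection G ≠ z: {(18, d, 39), (18, t, 39), (18, y, 39), (40, d, 3), (40, t, 3), (40, y, 3)}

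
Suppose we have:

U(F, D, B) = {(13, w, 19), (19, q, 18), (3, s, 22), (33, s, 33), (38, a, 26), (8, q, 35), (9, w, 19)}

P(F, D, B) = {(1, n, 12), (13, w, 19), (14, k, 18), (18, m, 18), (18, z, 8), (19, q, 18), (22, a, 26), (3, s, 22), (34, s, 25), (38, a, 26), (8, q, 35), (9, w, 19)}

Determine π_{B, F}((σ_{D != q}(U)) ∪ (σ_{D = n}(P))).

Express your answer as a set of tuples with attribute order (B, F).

{(12, 1), (19, 13), (19, 9), (22, 3), (26, 38), (33, 33)}

Apply σ_{D != q}; surviving tuples: {(13, w, 19), (3, s, 22), (33, s, 33), (38, a, 26), (9, w, 19)}
Apply σ_{D = n}; surviving tuples: {(1, n, 12)}
Union: {(13, w, 19), (3, s, 22), (33, s, 33), (38, a, 26), (9, w, 19)} with {(1, n, 12)} → {(1, n, 12), (13, w, 19), (3, s, 22), (33, s, 33), (38, a, 26), (9, w, 19)}
π_{B, F} gives {(12, 1), (19, 13), (19, 9), (22, 3), (26, 38), (33, 33)}.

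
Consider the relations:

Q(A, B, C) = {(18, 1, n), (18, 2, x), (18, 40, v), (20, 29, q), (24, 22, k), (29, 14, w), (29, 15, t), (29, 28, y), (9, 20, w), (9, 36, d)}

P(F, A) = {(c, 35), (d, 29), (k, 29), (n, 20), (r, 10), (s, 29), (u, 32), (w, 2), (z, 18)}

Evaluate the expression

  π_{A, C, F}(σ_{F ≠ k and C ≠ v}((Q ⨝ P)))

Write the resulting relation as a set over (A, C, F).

Natural join on A: {(18, 1, n, z), (18, 2, x, z), (18, 40, v, z), (20, 29, q, n), (29, 14, w, d), (29, 14, w, k), (29, 14, w, s), (29, 15, t, d), (29, 15, t, k), (29, 15, t, s), (29, 28, y, d), (29, 28, y, k), (29, 28, y, s)}
Apply σ_{F ≠ k and C ≠ v}; surviving tuples: {(18, 1, n, z), (18, 2, x, z), (20, 29, q, n), (29, 14, w, d), (29, 14, w, s), (29, 15, t, d), (29, 15, t, s), (29, 28, y, d), (29, 28, y, s)}
Keep only column(s) A, C, F: {(18, n, z), (18, x, z), (20, q, n), (29, t, d), (29, t, s), (29, w, d), (29, w, s), (29, y, d), (29, y, s)}

{(18, n, z), (18, x, z), (20, q, n), (29, t, d), (29, t, s), (29, w, d), (29, w, s), (29, y, d), (29, y, s)}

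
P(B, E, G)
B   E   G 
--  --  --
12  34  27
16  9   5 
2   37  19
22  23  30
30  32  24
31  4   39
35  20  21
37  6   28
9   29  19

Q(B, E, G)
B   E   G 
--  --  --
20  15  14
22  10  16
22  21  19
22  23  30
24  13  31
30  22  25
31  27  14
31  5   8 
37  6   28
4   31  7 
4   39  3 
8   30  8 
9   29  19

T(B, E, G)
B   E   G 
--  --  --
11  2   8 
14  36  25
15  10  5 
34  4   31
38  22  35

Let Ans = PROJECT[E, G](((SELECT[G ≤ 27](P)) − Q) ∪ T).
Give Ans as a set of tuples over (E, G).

{(10, 5), (2, 8), (20, 21), (22, 35), (32, 24), (34, 27), (36, 25), (37, 19), (4, 31), (9, 5)}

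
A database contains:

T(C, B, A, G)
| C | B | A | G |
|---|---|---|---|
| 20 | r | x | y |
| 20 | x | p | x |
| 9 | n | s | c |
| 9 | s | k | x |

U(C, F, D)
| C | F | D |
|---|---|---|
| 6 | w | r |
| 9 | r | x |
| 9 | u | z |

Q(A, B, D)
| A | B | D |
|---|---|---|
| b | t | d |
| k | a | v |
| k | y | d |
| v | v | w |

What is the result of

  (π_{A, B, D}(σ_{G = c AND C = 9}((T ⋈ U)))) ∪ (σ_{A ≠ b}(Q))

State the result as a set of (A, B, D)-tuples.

{(k, a, v), (k, y, d), (s, n, x), (s, n, z), (v, v, w)}

T ⋈ U (natural join on C): {(9, n, s, c, r, x), (9, n, s, c, u, z), (9, s, k, x, r, x), (9, s, k, x, u, z)}
Selection G = c AND C = 9: {(9, n, s, c, r, x), (9, n, s, c, u, z)}
Keep only column(s) A, B, D: {(s, n, x), (s, n, z)}
Selection A ≠ b: {(k, a, v), (k, y, d), (v, v, w)}
Taking the union: {(k, a, v), (k, y, d), (s, n, x), (s, n, z), (v, v, w)}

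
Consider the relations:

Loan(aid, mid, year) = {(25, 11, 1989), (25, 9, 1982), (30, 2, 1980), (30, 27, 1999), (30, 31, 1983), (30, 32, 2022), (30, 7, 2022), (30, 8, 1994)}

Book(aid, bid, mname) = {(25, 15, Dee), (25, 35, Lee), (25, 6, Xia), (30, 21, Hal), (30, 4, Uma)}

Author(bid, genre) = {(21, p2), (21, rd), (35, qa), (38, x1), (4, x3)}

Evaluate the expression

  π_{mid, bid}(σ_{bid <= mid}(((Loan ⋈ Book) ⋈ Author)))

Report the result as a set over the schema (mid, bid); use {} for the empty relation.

{(27, 21), (27, 4), (31, 21), (31, 4), (32, 21), (32, 4), (7, 4), (8, 4)}

Joining Loan and Book on aid yields {(25, 11, 1989, 15, Dee), (25, 11, 1989, 35, Lee), (25, 11, 1989, 6, Xia), (25, 9, 1982, 15, Dee), (25, 9, 1982, 35, Lee), (25, 9, 1982, 6, Xia), (30, 2, 1980, 21, Hal), (30, 2, 1980, 4, Uma), (30, 27, 1999, 21, Hal), (30, 27, 1999, 4, Uma), (30, 31, 1983, 21, Hal), (30, 31, 1983, 4, Uma), (30, 32, 2022, 21, Hal), (30, 32, 2022, 4, Uma), (30, 7, 2022, 21, Hal), (30, 7, 2022, 4, Uma), (30, 8, 1994, 21, Hal), (30, 8, 1994, 4, Uma)}.
Joining (Loan ⋈ Book) and Author on bid yields {(25, 11, 1989, 35, Lee, qa), (25, 9, 1982, 35, Lee, qa), (30, 2, 1980, 21, Hal, p2), (30, 2, 1980, 21, Hal, rd), (30, 2, 1980, 4, Uma, x3), (30, 27, 1999, 21, Hal, p2), (30, 27, 1999, 21, Hal, rd), (30, 27, 1999, 4, Uma, x3), (30, 31, 1983, 21, Hal, p2), (30, 31, 1983, 21, Hal, rd), (30, 31, 1983, 4, Uma, x3), (30, 32, 2022, 21, Hal, p2), (30, 32, 2022, 21, Hal, rd), (30, 32, 2022, 4, Uma, x3), (30, 7, 2022, 21, Hal, p2), (30, 7, 2022, 21, Hal, rd), (30, 7, 2022, 4, Uma, x3), (30, 8, 1994, 21, Hal, p2), (30, 8, 1994, 21, Hal, rd), (30, 8, 1994, 4, Uma, x3)}.
σ[bid <= mid]: keep tuples satisfying bid <= mid → {(30, 27, 1999, 21, Hal, p2), (30, 27, 1999, 21, Hal, rd), (30, 27, 1999, 4, Uma, x3), (30, 31, 1983, 21, Hal, p2), (30, 31, 1983, 21, Hal, rd), (30, 31, 1983, 4, Uma, x3), (30, 32, 2022, 21, Hal, p2), (30, 32, 2022, 21, Hal, rd), (30, 32, 2022, 4, Uma, x3), (30, 7, 2022, 4, Uma, x3), (30, 8, 1994, 4, Uma, x3)}
π_{mid, bid} gives {(27, 21), (27, 4), (31, 21), (31, 4), (32, 21), (32, 4), (7, 4), (8, 4)} (3 duplicate(s) eliminated).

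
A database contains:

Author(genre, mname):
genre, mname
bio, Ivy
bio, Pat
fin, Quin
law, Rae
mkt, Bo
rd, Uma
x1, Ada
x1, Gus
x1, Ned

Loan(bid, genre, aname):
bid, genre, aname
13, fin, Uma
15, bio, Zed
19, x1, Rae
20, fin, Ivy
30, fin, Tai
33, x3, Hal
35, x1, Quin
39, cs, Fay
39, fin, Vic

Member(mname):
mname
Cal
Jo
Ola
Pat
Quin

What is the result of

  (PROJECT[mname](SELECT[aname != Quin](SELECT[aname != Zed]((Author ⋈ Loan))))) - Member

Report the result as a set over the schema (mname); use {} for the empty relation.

{Ada, Gus, Ned}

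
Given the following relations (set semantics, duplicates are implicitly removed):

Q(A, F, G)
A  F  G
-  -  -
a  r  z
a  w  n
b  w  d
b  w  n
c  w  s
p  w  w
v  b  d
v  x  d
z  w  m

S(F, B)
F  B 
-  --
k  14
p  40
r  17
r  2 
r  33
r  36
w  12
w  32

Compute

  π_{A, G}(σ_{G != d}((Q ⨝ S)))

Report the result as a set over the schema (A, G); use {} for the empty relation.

Q ⋈ S (natural join on F): {(a, r, z, 17), (a, r, z, 2), (a, r, z, 33), (a, r, z, 36), (a, w, n, 12), (a, w, n, 32), (b, w, d, 12), (b, w, d, 32), (b, w, n, 12), (b, w, n, 32), (c, w, s, 12), (c, w, s, 32), (p, w, w, 12), (p, w, w, 32), (z, w, m, 12), (z, w, m, 32)}
Filtering on G != d leaves {(a, r, z, 17), (a, r, z, 2), (a, r, z, 33), (a, r, z, 36), (a, w, n, 12), (a, w, n, 32), (b, w, n, 12), (b, w, n, 32), (c, w, s, 12), (c, w, s, 32), (p, w, w, 12), (p, w, w, 32), (z, w, m, 12), (z, w, m, 32)}.
π_{A, G} gives {(a, n), (a, z), (b, n), (c, s), (p, w), (z, m)} (8 duplicate(s) eliminated).

{(a, n), (a, z), (b, n), (c, s), (p, w), (z, m)}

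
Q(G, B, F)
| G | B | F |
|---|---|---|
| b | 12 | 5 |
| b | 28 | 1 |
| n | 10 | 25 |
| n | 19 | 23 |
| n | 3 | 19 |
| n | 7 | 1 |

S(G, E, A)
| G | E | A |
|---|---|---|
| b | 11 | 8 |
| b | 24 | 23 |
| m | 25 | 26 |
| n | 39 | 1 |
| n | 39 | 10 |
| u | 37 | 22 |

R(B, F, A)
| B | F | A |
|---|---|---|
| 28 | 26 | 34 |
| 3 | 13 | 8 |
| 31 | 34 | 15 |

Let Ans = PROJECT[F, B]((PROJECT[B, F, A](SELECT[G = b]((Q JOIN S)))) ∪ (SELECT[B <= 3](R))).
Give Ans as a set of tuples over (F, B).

Natural join on G: {(b, 12, 5, 11, 8), (b, 12, 5, 24, 23), (b, 28, 1, 11, 8), (b, 28, 1, 24, 23), (n, 10, 25, 39, 1), (n, 10, 25, 39, 10), (n, 19, 23, 39, 1), (n, 19, 23, 39, 10), (n, 3, 19, 39, 1), (n, 3, 19, 39, 10), (n, 7, 1, 39, 1), (n, 7, 1, 39, 10)}
Apply σ_{G = b}; surviving tuples: {(b, 12, 5, 11, 8), (b, 12, 5, 24, 23), (b, 28, 1, 11, 8), (b, 28, 1, 24, 23)}
Projecting to B, F, A: {(12, 5, 23), (12, 5, 8), (28, 1, 23), (28, 1, 8)}
Apply σ_{B <= 3}; surviving tuples: {(3, 13, 8)}
Set union of the two operands is {(12, 5, 23), (12, 5, 8), (28, 1, 23), (28, 1, 8), (3, 13, 8)}.
Projecting to F, B (2 duplicate(s) eliminated): {(1, 28), (13, 3), (5, 12)}

{(1, 28), (13, 3), (5, 12)}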